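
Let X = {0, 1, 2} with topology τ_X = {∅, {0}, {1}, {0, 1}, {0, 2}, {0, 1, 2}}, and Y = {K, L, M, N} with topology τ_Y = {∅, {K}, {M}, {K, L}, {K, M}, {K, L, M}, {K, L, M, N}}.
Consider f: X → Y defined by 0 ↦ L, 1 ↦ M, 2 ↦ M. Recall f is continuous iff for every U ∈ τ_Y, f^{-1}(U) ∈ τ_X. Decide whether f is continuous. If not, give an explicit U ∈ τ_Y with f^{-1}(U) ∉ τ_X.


f is NOT continuous.

Compute f^{-1}(U) for each U ∈ τ_Y:
  U = ∅: f^{-1}(U) = ∅ ∈ τ_X ✓.
  U = {K}: f^{-1}(U) = ∅ ∈ τ_X ✓.
  U = {M}: f^{-1}(U) = {1, 2} ∉ τ_X ✗.
  U = {K, L}: f^{-1}(U) = {0} ∈ τ_X ✓.
  U = {K, M}: f^{-1}(U) = {1, 2} ∉ τ_X ✗.
  U = {K, L, M}: f^{-1}(U) = {0, 1, 2} ∈ τ_X ✓.
  U = {K, L, M, N}: f^{-1}(U) = {0, 1, 2} ∈ τ_X ✓.
Found U = {M} with f^{-1}(U) = {1, 2} not in τ_X. Therefore f is NOT continuous.


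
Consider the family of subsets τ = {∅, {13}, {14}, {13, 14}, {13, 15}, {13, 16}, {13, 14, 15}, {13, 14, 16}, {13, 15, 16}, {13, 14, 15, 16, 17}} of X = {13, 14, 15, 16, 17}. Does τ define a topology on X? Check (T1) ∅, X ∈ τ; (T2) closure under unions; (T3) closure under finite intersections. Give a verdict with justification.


τ is NOT a topology on X.

Axiom (T1): ∅ ∈ τ? Yes; X ∈ τ? Yes.
Axiom (T2/T3): check pairwise unions and intersections of members of τ.
Counterexample for (T2): {14} ∪ {13, 15, 16} = {13, 14, 15, 16} ∉ τ. Therefore τ is NOT a topology.


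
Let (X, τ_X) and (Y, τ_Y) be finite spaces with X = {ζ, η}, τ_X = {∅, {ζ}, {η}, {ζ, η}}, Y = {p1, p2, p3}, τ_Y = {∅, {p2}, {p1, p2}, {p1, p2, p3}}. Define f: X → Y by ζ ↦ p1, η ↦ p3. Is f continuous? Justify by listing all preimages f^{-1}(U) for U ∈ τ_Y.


f IS continuous.

Compute f^{-1}(U) for each U ∈ τ_Y:
  U = ∅: f^{-1}(U) = ∅ ∈ τ_X ✓.
  U = {p2}: f^{-1}(U) = ∅ ∈ τ_X ✓.
  U = {p1, p2}: f^{-1}(U) = {ζ} ∈ τ_X ✓.
  U = {p1, p2, p3}: f^{-1}(U) = {ζ, η} ∈ τ_X ✓.
Every preimage lies in τ_X, so f IS continuous.


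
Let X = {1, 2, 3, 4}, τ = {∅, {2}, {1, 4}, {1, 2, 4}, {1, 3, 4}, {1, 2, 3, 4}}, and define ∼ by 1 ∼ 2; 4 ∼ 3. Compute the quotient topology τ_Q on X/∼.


X/∼ = {[1=2], [3=4]}; |τ_Q| = 2.

Equivalence classes: [1=2], [3=4].
Quotient map π: X → X/∼ sends 1 ↦ [1=2], 2 ↦ [1=2], 3 ↦ [3=4], 4 ↦ [3=4].
For each subset V ⊆ X/∼, compute π^{-1}(V) ⊆ X and check whether π^{-1}(V) ∈ τ. V is open in τ_Q iff π^{-1}(V) ∈ τ.
  V = {}: π^{-1}(V) = ∅ ∈ τ ✓.
  V = {[1=2]}: π^{-1}(V) = {1, 2} ∉ τ ✗.
  V = {[3=4]}: π^{-1}(V) = {3, 4} ∉ τ ✗.
  V = {[1=2], [3=4]}: π^{-1}(V) = {1, 2, 3, 4} ∈ τ ✓.
Open sets in the quotient: τ_Q = {{}, {[1=2], [3=4]}} (2 elements).


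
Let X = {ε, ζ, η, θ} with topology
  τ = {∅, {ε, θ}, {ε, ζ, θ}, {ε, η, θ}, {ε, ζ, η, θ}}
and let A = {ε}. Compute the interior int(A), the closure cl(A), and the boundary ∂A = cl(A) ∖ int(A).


int(A) = ∅, cl(A) = {ε, ζ, η, θ}, ∂A = {ε, ζ, η, θ}.

Closed sets in (X, τ) are complements of opens:
  closed(X, τ) = {∅, {ζ}, {η}, {ζ, η}, {ε, ζ, η, θ}}.
int(A) = ⋃ {U ∈ τ : U ⊆ A}. Opens contained in A: ∅.
Taking the union of these: int(A) = ∅.
cl(A) = ⋂ {C closed : A ⊆ C}. Closed sets containing A: {ε, ζ, η, θ}.
Intersecting these: cl(A) = {ε, ζ, η, θ}.
∂A = cl(A) ∖ int(A) = {ε, ζ, η, θ} ∖ ∅ = {ε, ζ, η, θ}.


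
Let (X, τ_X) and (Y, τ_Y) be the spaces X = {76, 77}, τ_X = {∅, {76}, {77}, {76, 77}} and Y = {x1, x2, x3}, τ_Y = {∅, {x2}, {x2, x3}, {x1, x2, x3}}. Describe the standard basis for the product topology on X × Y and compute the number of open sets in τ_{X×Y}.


Basis B = {∅ × ∅, {76} × {x2}, {77} × {x2}, {76} × {x2, x3}, {76, 77} × {x2}, {77} × {x2, x3}, {76} × {x1, x2, x3}, {77} × {x1, x2, x3}, {76, 77} × {x2, x3}, {76, 77} × {x1, x2, x3}}; |τ_{X×Y}| = 16.

Enumerate products U × V with U ∈ τ_X, V ∈ τ_Y (deduplicated):
  ∅ × ∅ = {} (∅)
  {76} × {x2} = {(76,x2)}
  {77} × {x2} = {(77,x2)}
  {76} × {x2, x3} = {(76,x2), (76,x3)}
  {76, 77} × {x2} = {(76,x2), (77,x2)}
  {77} × {x2, x3} = {(77,x2), (77,x3)}
  {76} × {x1, x2, x3} = {(76,x1), (76,x2), (76,x3)}
  {77} × {x1, x2, x3} = {(77,x1), (77,x2), (77,x3)}
  {76, 77} × {x2, x3} = {(76,x2), (76,x3), (77,x2), (77,x3)}
  {76, 77} × {x1, x2, x3} = {(76,x1), (76,x2), (76,x3), (77,x1), (77,x2), (77,x3)}
These 10 distinct sets form the basis B.
Close under arbitrary unions to get τ_{X×Y}; counting gives |τ_{X×Y}| = 16.


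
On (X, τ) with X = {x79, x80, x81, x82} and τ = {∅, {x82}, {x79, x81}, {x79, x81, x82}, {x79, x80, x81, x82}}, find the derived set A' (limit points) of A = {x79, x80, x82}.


A' = {x80, x81}

For each x ∈ X, list the open sets U ∈ τ with x ∈ U, then check whether U ∩ (A ∖ {x}) ≠ ∅ for every such U.
  x = x79: open {x79, x81} ∋ x has {x79, x81} ∩ (A ∖ {x79}) = ∅, so x is NOT a limit point.
  x = x80: opens ∋ x are {x79, x80, x81, x82}; each meets A ∖ {x80}, so x IS a limit point.
  x = x81: opens ∋ x are {x79, x81}, {x79, x81, x82}, {x79, x80, x81, x82}; each meets A ∖ {x81}, so x IS a limit point.
  x = x82: open {x82} ∋ x has {x82} ∩ (A ∖ {x82}) = ∅, so x is NOT a limit point.
Collecting: A' = {x80, x81}.


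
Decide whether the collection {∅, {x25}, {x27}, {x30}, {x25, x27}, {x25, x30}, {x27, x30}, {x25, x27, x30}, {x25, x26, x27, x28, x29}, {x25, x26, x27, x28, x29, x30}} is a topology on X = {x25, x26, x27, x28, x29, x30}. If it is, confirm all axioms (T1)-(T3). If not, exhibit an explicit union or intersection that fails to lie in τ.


τ IS a topology on X.

Axiom (T1): ∅ ∈ τ? Yes; X ∈ τ? Yes.
Axiom (T2/T3): check pairwise unions and intersections of members of τ.
All pairwise intersections and unions checked — each lies in τ. Therefore τ satisfies (T1), (T2), (T3): it IS a topology on X.


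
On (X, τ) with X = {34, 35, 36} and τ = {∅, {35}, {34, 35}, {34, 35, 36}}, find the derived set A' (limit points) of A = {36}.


A' = ∅

For each x ∈ X, list the open sets U ∈ τ with x ∈ U, then check whether U ∩ (A ∖ {x}) ≠ ∅ for every such U.
  x = 34: open {34, 35} ∋ x has {34, 35} ∩ (A ∖ {34}) = ∅, so x is NOT a limit point.
  x = 35: open {35} ∋ x has {35} ∩ (A ∖ {35}) = ∅, so x is NOT a limit point.
  x = 36: open {34, 35, 36} ∋ x has {34, 35, 36} ∩ (A ∖ {36}) = ∅, so x is NOT a limit point.
Collecting: A' = ∅.


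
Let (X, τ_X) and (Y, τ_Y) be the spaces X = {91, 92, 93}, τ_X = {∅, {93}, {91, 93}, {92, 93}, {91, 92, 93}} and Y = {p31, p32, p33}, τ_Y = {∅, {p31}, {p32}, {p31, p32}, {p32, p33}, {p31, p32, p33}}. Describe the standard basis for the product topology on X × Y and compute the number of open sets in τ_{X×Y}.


Basis B = {∅ × ∅, {93} × {p31}, {93} × {p32}, {91, 93} × {p31}, {91, 93} × {p32}, {92, 93} × {p31}, {92, 93} × {p32}, {93} × {p31, p32}, {93} × {p32, p33}, {91, 92, 93} × {p31}, {91, 92, 93} × {p32}, {93} × {p31, p32, p33}, {91, 93} × {p31, p32}, {91, 93} × {p32, p33}, {92, 93} × {p31, p32}, {92, 93} × {p32, p33}, {91, 93} × {p31, p32, p33}, {91, 92, 93} × {p31, p32}, {91, 92, 93} × {p32, p33}, {92, 93} × {p31, p32, p33}, {91, 92, 93} × {p31, p32, p33}}; |τ_{X×Y}| = 70.

Enumerate products U × V with U ∈ τ_X, V ∈ τ_Y (deduplicated):
  ∅ × ∅ = {} (∅)
  {93} × {p31} = {(93,p31)}
  {93} × {p32} = {(93,p32)}
  {91, 93} × {p31} = {(91,p31), (93,p31)}
  {91, 93} × {p32} = {(91,p32), (93,p32)}
  {92, 93} × {p31} = {(92,p31), (93,p31)}
  {92, 93} × {p32} = {(92,p32), (93,p32)}
  {93} × {p31, p32} = {(93,p31), (93,p32)}
  {93} × {p32, p33} = {(93,p32), (93,p33)}
  {91, 92, 93} × {p31} = {(91,p31), (92,p31), (93,p31)}
  {91, 92, 93} × {p32} = {(91,p32), (92,p32), (93,p32)}
  {93} × {p31, p32, p33} = {(93,p31), (93,p32), (93,p33)}
  {91, 93} × {p31, p32} = {(91,p31), (91,p32), (93,p31), (93,p32)}
  {91, 93} × {p32, p33} = {(91,p32), (91,p33), (93,p32), (93,p33)}
  {92, 93} × {p31, p32} = {(92,p31), (92,p32), (93,p31), (93,p32)}
  {92, 93} × {p32, p33} = {(92,p32), (92,p33), (93,p32), (93,p33)}
  {91, 93} × {p31, p32, p33} = {(91,p31), (91,p32), (91,p33), (93,p31), (93,p32), (93,p33)}
  {91, 92, 93} × {p31, p32} = {(91,p31), (91,p32), (92,p31), (92,p32), (93,p31), (93,p32)}
  {91, 92, 93} × {p32, p33} = {(91,p32), (91,p33), (92,p32), (92,p33), (93,p32), (93,p33)}
  {92, 93} × {p31, p32, p33} = {(92,p31), (92,p32), (92,p33), (93,p31), (93,p32), (93,p33)}
  {91, 92, 93} × {p31, p32, p33} = {(91,p31), (91,p32), (91,p33), (92,p31), (92,p32), (92,p33), (93,p31), (93,p32), (93,p33)}
These 21 distinct sets form the basis B.
Close under arbitrary unions to get τ_{X×Y}; counting gives |τ_{X×Y}| = 70.


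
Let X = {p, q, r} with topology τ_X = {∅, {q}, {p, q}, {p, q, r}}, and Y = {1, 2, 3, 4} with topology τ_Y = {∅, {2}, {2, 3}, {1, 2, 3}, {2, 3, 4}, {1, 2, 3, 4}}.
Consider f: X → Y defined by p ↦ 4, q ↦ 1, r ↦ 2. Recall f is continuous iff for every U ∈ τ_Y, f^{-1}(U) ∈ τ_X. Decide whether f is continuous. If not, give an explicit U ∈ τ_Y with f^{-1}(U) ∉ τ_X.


f is NOT continuous.

Compute f^{-1}(U) for each U ∈ τ_Y:
  U = ∅: f^{-1}(U) = ∅ ∈ τ_X ✓.
  U = {2}: f^{-1}(U) = {r} ∉ τ_X ✗.
  U = {2, 3}: f^{-1}(U) = {r} ∉ τ_X ✗.
  U = {1, 2, 3}: f^{-1}(U) = {q, r} ∉ τ_X ✗.
  U = {2, 3, 4}: f^{-1}(U) = {p, r} ∉ τ_X ✗.
  U = {1, 2, 3, 4}: f^{-1}(U) = {p, q, r} ∈ τ_X ✓.
Found U = {2} with f^{-1}(U) = {r} not in τ_X. Therefore f is NOT continuous.


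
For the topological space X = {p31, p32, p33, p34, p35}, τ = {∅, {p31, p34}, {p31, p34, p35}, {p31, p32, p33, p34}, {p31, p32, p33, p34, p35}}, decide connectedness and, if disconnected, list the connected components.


(X, τ) is connected.

Find clopen sets (U ∈ τ with X ∖ U ∈ τ):
  U = ∅, X ∖ U = {p31, p32, p33, p34, p35} — both open, so U is clopen.
  U = {p31, p32, p33, p34, p35}, X ∖ U = ∅ — both open, so U is clopen.
Only trivial clopens (∅ and X) exist, so (X, τ) is connected.
Compute connected components by grouping points that agree on all clopens:
  component: {p31, p32, p33, p34, p35}


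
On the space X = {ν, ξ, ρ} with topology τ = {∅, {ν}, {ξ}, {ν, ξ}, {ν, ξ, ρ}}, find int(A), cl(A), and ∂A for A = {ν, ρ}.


int(A) = {ν}, cl(A) = {ν, ρ}, ∂A = {ρ}.

Closed sets in (X, τ) are complements of opens:
  closed(X, τ) = {∅, {ρ}, {ν, ρ}, {ξ, ρ}, {ν, ξ, ρ}}.
int(A) = ⋃ {U ∈ τ : U ⊆ A}. Opens contained in A: ∅, {ν}.
Taking the union of these: int(A) = {ν}.
cl(A) = ⋂ {C closed : A ⊆ C}. Closed sets containing A: {ν, ρ}, {ν, ξ, ρ}.
Intersecting these: cl(A) = {ν, ρ}.
∂A = cl(A) ∖ int(A) = {ν, ρ} ∖ {ν} = {ρ}.


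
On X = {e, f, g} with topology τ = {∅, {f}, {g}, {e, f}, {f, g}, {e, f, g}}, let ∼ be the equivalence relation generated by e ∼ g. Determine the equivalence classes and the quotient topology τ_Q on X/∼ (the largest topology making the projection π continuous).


X/∼ = {[e=g], [f]}; |τ_Q| = 3.

Equivalence classes: [e=g], [f].
Quotient map π: X → X/∼ sends e ↦ [e=g], f ↦ [f], g ↦ [e=g].
For each subset V ⊆ X/∼, compute π^{-1}(V) ⊆ X and check whether π^{-1}(V) ∈ τ. V is open in τ_Q iff π^{-1}(V) ∈ τ.
  V = {}: π^{-1}(V) = ∅ ∈ τ ✓.
  V = {[e=g]}: π^{-1}(V) = {e, g} ∉ τ ✗.
  V = {[f]}: π^{-1}(V) = {f} ∈ τ ✓.
  V = {[e=g], [f]}: π^{-1}(V) = {e, f, g} ∈ τ ✓.
Open sets in the quotient: τ_Q = {{}, {[f]}, {[e=g], [f]}} (3 elements).


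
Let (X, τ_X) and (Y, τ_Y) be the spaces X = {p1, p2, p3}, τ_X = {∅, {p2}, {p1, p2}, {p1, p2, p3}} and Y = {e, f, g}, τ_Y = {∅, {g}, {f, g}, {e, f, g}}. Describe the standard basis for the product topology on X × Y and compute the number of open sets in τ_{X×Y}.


Basis B = {∅ × ∅, {p2} × {g}, {p1, p2} × {g}, {p2} × {f, g}, {p1, p2, p3} × {g}, {p2} × {e, f, g}, {p1, p2} × {f, g}, {p1, p2} × {e, f, g}, {p1, p2, p3} × {f, g}, {p1, p2, p3} × {e, f, g}}; |τ_{X×Y}| = 20.

Enumerate products U × V with U ∈ τ_X, V ∈ τ_Y (deduplicated):
  ∅ × ∅ = {} (∅)
  {p2} × {g} = {(p2,g)}
  {p1, p2} × {g} = {(p1,g), (p2,g)}
  {p2} × {f, g} = {(p2,f), (p2,g)}
  {p1, p2, p3} × {g} = {(p1,g), (p2,g), (p3,g)}
  {p2} × {e, f, g} = {(p2,e), (p2,f), (p2,g)}
  {p1, p2} × {f, g} = {(p1,f), (p1,g), (p2,f), (p2,g)}
  {p1, p2} × {e, f, g} = {(p1,e), (p1,f), (p1,g), (p2,e), (p2,f), (p2,g)}
  {p1, p2, p3} × {f, g} = {(p1,f), (p1,g), (p2,f), (p2,g), (p3,f), (p3,g)}
  {p1, p2, p3} × {e, f, g} = {(p1,e), (p1,f), (p1,g), (p2,e), (p2,f), (p2,g), (p3,e), (p3,f), (p3,g)}
These 10 distinct sets form the basis B.
Close under arbitrary unions to get τ_{X×Y}; counting gives |τ_{X×Y}| = 20.


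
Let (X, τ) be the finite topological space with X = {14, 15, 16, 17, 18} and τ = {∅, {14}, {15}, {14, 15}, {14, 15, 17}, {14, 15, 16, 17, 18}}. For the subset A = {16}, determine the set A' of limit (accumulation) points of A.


A' = {18}

For each x ∈ X, list the open sets U ∈ τ with x ∈ U, then check whether U ∩ (A ∖ {x}) ≠ ∅ for every such U.
  x = 14: open {14} ∋ x has {14} ∩ (A ∖ {14}) = ∅, so x is NOT a limit point.
  x = 15: open {15} ∋ x has {15} ∩ (A ∖ {15}) = ∅, so x is NOT a limit point.
  x = 16: open {14, 15, 16, 17, 18} ∋ x has {14, 15, 16, 17, 18} ∩ (A ∖ {16}) = ∅, so x is NOT a limit point.
  x = 17: open {14, 15, 17} ∋ x has {14, 15, 17} ∩ (A ∖ {17}) = ∅, so x is NOT a limit point.
  x = 18: opens ∋ x are {14, 15, 16, 17, 18}; each meets A ∖ {18}, so x IS a limit point.
Collecting: A' = {18}.


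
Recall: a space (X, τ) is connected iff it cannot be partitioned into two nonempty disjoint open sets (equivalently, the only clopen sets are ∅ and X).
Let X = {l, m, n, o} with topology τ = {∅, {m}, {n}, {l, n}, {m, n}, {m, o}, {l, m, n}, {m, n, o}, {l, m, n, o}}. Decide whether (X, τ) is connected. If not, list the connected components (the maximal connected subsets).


(X, τ) is disconnected; components = [{l, n}, {m, o}].

Find clopen sets (U ∈ τ with X ∖ U ∈ τ):
  U = ∅, X ∖ U = {l, m, n, o} — both open, so U is clopen.
  U = {l, n}, X ∖ U = {m, o} — both open, so U is clopen.
  U = {m, o}, X ∖ U = {l, n} — both open, so U is clopen.
  U = {l, m, n, o}, X ∖ U = ∅ — both open, so U is clopen.
Nontrivial clopen(s) exist: e.g. {m, o}. So (X, τ) is disconnected.
Compute connected components by grouping points that agree on all clopens:
  component: {l, n}
  component: {m, o}


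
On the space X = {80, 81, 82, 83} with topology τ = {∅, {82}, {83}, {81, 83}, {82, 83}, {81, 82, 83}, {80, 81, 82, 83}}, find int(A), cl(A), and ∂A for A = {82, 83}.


int(A) = {82, 83}, cl(A) = {80, 81, 82, 83}, ∂A = {80, 81}.

Closed sets in (X, τ) are complements of opens:
  closed(X, τ) = {∅, {80}, {80, 81}, {80, 82}, {80, 81, 82}, {80, 81, 83}, {80, 81, 82, 83}}.
int(A) = ⋃ {U ∈ τ : U ⊆ A}. Opens contained in A: ∅, {82}, {83}, {82, 83}.
Taking the union of these: int(A) = {82, 83}.
cl(A) = ⋂ {C closed : A ⊆ C}. Closed sets containing A: {80, 81, 82, 83}.
Intersecting these: cl(A) = {80, 81, 82, 83}.
∂A = cl(A) ∖ int(A) = {80, 81, 82, 83} ∖ {82, 83} = {80, 81}.


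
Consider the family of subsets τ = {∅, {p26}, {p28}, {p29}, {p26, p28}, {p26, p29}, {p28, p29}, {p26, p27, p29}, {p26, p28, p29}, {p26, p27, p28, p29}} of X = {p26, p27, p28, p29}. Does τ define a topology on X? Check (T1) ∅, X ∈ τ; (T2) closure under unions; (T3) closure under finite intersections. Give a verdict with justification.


τ IS a topology on X.

Axiom (T1): ∅ ∈ τ? Yes; X ∈ τ? Yes.
Axiom (T2/T3): check pairwise unions and intersections of members of τ.
All pairwise intersections and unions checked — each lies in τ. Therefore τ satisfies (T1), (T2), (T3): it IS a topology on X.


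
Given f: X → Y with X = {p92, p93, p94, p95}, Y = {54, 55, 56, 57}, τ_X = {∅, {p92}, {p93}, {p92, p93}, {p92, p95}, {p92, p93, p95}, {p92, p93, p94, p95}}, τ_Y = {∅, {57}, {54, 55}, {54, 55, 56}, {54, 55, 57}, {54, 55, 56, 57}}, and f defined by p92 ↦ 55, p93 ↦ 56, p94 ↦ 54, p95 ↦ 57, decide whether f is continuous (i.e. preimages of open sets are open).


f is NOT continuous.

Compute f^{-1}(U) for each U ∈ τ_Y:
  U = ∅: f^{-1}(U) = ∅ ∈ τ_X ✓.
  U = {57}: f^{-1}(U) = {p95} ∉ τ_X ✗.
  U = {54, 55}: f^{-1}(U) = {p92, p94} ∉ τ_X ✗.
  U = {54, 55, 56}: f^{-1}(U) = {p92, p93, p94} ∉ τ_X ✗.
  U = {54, 55, 57}: f^{-1}(U) = {p92, p94, p95} ∉ τ_X ✗.
  U = {54, 55, 56, 57}: f^{-1}(U) = {p92, p93, p94, p95} ∈ τ_X ✓.
Found U = {57} with f^{-1}(U) = {p95} not in τ_X. Therefore f is NOT continuous.


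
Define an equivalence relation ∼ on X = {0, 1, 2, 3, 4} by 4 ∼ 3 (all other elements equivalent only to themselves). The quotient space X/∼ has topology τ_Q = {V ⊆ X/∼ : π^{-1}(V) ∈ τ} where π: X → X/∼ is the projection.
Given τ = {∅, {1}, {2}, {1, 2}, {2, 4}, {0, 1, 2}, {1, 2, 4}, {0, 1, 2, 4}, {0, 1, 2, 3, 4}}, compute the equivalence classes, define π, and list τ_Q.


X/∼ = {[0], [1], [2], [3=4]}; |τ_Q| = 6.

Equivalence classes: [0], [1], [2], [3=4].
Quotient map π: X → X/∼ sends 0 ↦ [0], 1 ↦ [1], 2 ↦ [2], 3 ↦ [3=4], 4 ↦ [3=4].
For each subset V ⊆ X/∼, compute π^{-1}(V) ⊆ X and check whether π^{-1}(V) ∈ τ. V is open in τ_Q iff π^{-1}(V) ∈ τ.
  V = {}: π^{-1}(V) = ∅ ∈ τ ✓.
  V = {[0]}: π^{-1}(V) = {0} ∉ τ ✗.
  V = {[1]}: π^{-1}(V) = {1} ∈ τ ✓.
  V = {[0], [1]}: π^{-1}(V) = {0, 1} ∉ τ ✗.
  V = {[2]}: π^{-1}(V) = {2} ∈ τ ✓.
  V = {[0], [2]}: π^{-1}(V) = {0, 2} ∉ τ ✗.
  V = {[1], [2]}: π^{-1}(V) = {1, 2} ∈ τ ✓.
  V = {[0], [1], [2]}: π^{-1}(V) = {0, 1, 2} ∈ τ ✓.
  V = {[3=4]}: π^{-1}(V) = {3, 4} ∉ τ ✗.
  V = {[0], [3=4]}: π^{-1}(V) = {0, 3, 4} ∉ τ ✗.
  V = {[1], [3=4]}: π^{-1}(V) = {1, 3, 4} ∉ τ ✗.
  V = {[0], [1], [3=4]}: π^{-1}(V) = {0, 1, 3, 4} ∉ τ ✗.
  V = {[2], [3=4]}: π^{-1}(V) = {2, 3, 4} ∉ τ ✗.
  V = {[0], [2], [3=4]}: π^{-1}(V) = {0, 2, 3, 4} ∉ τ ✗.
  V = {[1], [2], [3=4]}: π^{-1}(V) = {1, 2, 3, 4} ∉ τ ✗.
  V = {[0], [1], [2], [3=4]}: π^{-1}(V) = {0, 1, 2, 3, 4} ∈ τ ✓.
Open sets in the quotient: τ_Q = {{}, {[1]}, {[2]}, {[1], [2]}, {[0], [1], [2]}, {[0], [1], [2], [3=4]}} (6 elements).


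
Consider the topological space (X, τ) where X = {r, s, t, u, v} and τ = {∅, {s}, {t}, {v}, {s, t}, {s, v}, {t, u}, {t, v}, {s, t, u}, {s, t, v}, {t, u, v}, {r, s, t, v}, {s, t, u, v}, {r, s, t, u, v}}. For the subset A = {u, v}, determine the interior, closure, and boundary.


int(A) = {v}, cl(A) = {r, u, v}, ∂A = {r, u}.

Closed sets in (X, τ) are complements of opens:
  closed(X, τ) = {∅, {r}, {u}, {r, s}, {r, u}, {r, v}, {r, s, u}, {r, s, v}, {r, t, u}, {r, u, v}, {r, s, t, u}, {r, s, u, v}, {r, t, u, v}, {r, s, t, u, v}}.
int(A) = ⋃ {U ∈ τ : U ⊆ A}. Opens contained in A: ∅, {v}.
Taking the union of these: int(A) = {v}.
cl(A) = ⋂ {C closed : A ⊆ C}. Closed sets containing A: {r, u, v}, {r, s, u, v}, {r, t, u, v}, {r, s, t, u, v}.
Intersecting these: cl(A) = {r, u, v}.
∂A = cl(A) ∖ int(A) = {r, u, v} ∖ {v} = {r, u}.


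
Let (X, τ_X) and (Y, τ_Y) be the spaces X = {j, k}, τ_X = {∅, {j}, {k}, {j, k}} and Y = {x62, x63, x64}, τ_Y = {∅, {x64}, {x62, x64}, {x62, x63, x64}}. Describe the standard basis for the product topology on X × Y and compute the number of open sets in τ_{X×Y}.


Basis B = {∅ × ∅, {j} × {x64}, {k} × {x64}, {j} × {x62, x64}, {j, k} × {x64}, {k} × {x62, x64}, {j} × {x62, x63, x64}, {k} × {x62, x63, x64}, {j, k} × {x62, x64}, {j, k} × {x62, x63, x64}}; |τ_{X×Y}| = 16.

Enumerate products U × V with U ∈ τ_X, V ∈ τ_Y (deduplicated):
  ∅ × ∅ = {} (∅)
  {j} × {x64} = {(j,x64)}
  {k} × {x64} = {(k,x64)}
  {j} × {x62, x64} = {(j,x62), (j,x64)}
  {j, k} × {x64} = {(j,x64), (k,x64)}
  {k} × {x62, x64} = {(k,x62), (k,x64)}
  {j} × {x62, x63, x64} = {(j,x62), (j,x63), (j,x64)}
  {k} × {x62, x63, x64} = {(k,x62), (k,x63), (k,x64)}
  {j, k} × {x62, x64} = {(j,x62), (j,x64), (k,x62), (k,x64)}
  {j, k} × {x62, x63, x64} = {(j,x62), (j,x63), (j,x64), (k,x62), (k,x63), (k,x64)}
These 10 distinct sets form the basis B.
Close under arbitrary unions to get τ_{X×Y}; counting gives |τ_{X×Y}| = 16.


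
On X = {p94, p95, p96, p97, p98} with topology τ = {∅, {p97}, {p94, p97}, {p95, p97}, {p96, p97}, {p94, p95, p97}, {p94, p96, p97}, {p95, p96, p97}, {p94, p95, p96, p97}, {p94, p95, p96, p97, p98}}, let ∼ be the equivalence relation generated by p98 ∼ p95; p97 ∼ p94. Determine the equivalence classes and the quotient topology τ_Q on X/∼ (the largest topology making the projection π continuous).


X/∼ = {[p94=p97], [p95=p98], [p96]}; |τ_Q| = 4.

Equivalence classes: [p94=p97], [p95=p98], [p96].
Quotient map π: X → X/∼ sends p94 ↦ [p94=p97], p95 ↦ [p95=p98], p96 ↦ [p96], p97 ↦ [p94=p97], p98 ↦ [p95=p98].
For each subset V ⊆ X/∼, compute π^{-1}(V) ⊆ X and check whether π^{-1}(V) ∈ τ. V is open in τ_Q iff π^{-1}(V) ∈ τ.
  V = {}: π^{-1}(V) = ∅ ∈ τ ✓.
  V = {[p94=p97]}: π^{-1}(V) = {p94, p97} ∈ τ ✓.
  V = {[p95=p98]}: π^{-1}(V) = {p95, p98} ∉ τ ✗.
  V = {[p94=p97], [p95=p98]}: π^{-1}(V) = {p94, p95, p97, p98} ∉ τ ✗.
  V = {[p96]}: π^{-1}(V) = {p96} ∉ τ ✗.
  V = {[p94=p97], [p96]}: π^{-1}(V) = {p94, p96, p97} ∈ τ ✓.
  V = {[p95=p98], [p96]}: π^{-1}(V) = {p95, p96, p98} ∉ τ ✗.
  V = {[p94=p97], [p95=p98], [p96]}: π^{-1}(V) = {p94, p95, p96, p97, p98} ∈ τ ✓.
Open sets in the quotient: τ_Q = {{}, {[p94=p97]}, {[p94=p97], [p96]}, {[p94=p97], [p95=p98], [p96]}} (4 elements).


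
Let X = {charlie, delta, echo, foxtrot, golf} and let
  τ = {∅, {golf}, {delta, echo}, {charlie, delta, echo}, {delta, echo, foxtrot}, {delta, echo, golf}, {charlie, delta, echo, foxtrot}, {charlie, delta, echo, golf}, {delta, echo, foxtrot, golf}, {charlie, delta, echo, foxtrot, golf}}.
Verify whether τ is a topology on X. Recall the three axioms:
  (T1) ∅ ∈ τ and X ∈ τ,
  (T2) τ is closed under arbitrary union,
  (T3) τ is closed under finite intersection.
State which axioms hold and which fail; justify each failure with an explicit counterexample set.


τ IS a topology on X.

Axiom (T1): ∅ ∈ τ? Yes; X ∈ τ? Yes.
Axiom (T2/T3): check pairwise unions and intersections of members of τ.
All pairwise intersections and unions checked — each lies in τ. Therefore τ satisfies (T1), (T2), (T3): it IS a topology on X.


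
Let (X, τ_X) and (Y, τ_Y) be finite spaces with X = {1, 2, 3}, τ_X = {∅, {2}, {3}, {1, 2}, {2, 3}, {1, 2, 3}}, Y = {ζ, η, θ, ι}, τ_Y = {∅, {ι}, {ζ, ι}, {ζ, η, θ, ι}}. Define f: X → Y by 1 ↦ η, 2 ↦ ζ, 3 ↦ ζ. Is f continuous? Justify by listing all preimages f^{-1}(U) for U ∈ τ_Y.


f IS continuous.

Compute f^{-1}(U) for each U ∈ τ_Y:
  U = ∅: f^{-1}(U) = ∅ ∈ τ_X ✓.
  U = {ι}: f^{-1}(U) = ∅ ∈ τ_X ✓.
  U = {ζ, ι}: f^{-1}(U) = {2, 3} ∈ τ_X ✓.
  U = {ζ, η, θ, ι}: f^{-1}(U) = {1, 2, 3} ∈ τ_X ✓.
Every preimage lies in τ_X, so f IS continuous.


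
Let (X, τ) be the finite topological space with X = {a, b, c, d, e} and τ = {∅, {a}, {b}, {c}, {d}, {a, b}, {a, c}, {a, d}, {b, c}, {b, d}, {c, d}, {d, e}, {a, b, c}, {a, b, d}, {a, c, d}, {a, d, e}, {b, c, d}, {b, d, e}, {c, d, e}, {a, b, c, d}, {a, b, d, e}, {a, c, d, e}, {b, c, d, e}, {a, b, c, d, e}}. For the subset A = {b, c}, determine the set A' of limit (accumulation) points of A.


A' = ∅

For each x ∈ X, list the open sets U ∈ τ with x ∈ U, then check whether U ∩ (A ∖ {x}) ≠ ∅ for every such U.
  x = a: open {a} ∋ x has {a} ∩ (A ∖ {a}) = ∅, so x is NOT a limit point.
  x = b: open {b} ∋ x has {b} ∩ (A ∖ {b}) = ∅, so x is NOT a limit point.
  x = c: open {c} ∋ x has {c} ∩ (A ∖ {c}) = ∅, so x is NOT a limit point.
  x = d: open {d} ∋ x has {d} ∩ (A ∖ {d}) = ∅, so x is NOT a limit point.
  x = e: open {d, e} ∋ x has {d, e} ∩ (A ∖ {e}) = ∅, so x is NOT a limit point.
Collecting: A' = ∅.


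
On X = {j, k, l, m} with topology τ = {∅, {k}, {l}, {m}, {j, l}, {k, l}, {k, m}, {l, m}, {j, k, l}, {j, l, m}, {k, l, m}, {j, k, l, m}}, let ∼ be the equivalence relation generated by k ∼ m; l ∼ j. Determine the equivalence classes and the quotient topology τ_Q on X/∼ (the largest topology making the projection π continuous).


X/∼ = {[j=l], [k=m]}; |τ_Q| = 4.

Equivalence classes: [j=l], [k=m].
Quotient map π: X → X/∼ sends j ↦ [j=l], k ↦ [k=m], l ↦ [j=l], m ↦ [k=m].
For each subset V ⊆ X/∼, compute π^{-1}(V) ⊆ X and check whether π^{-1}(V) ∈ τ. V is open in τ_Q iff π^{-1}(V) ∈ τ.
  V = {}: π^{-1}(V) = ∅ ∈ τ ✓.
  V = {[j=l]}: π^{-1}(V) = {j, l} ∈ τ ✓.
  V = {[k=m]}: π^{-1}(V) = {k, m} ∈ τ ✓.
  V = {[j=l], [k=m]}: π^{-1}(V) = {j, k, l, m} ∈ τ ✓.
Open sets in the quotient: τ_Q = {{}, {[j=l]}, {[k=m]}, {[j=l], [k=m]}} (4 elements).


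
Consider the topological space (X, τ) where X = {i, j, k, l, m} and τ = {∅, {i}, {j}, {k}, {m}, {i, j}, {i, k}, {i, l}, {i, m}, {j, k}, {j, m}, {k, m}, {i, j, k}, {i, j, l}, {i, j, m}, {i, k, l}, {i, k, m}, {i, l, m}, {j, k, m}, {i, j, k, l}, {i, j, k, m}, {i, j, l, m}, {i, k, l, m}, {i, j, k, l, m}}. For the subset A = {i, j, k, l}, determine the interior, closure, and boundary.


int(A) = {i, j, k, l}, cl(A) = {i, j, k, l}, ∂A = ∅.

Closed sets in (X, τ) are complements of opens:
  closed(X, τ) = {∅, {j}, {k}, {l}, {m}, {i, l}, {j, k}, {j, l}, {j, m}, {k, l}, {k, m}, {l, m}, {i, j, l}, {i, k, l}, {i, l, m}, {j, k, l}, {j, k, m}, {j, l, m}, {k, l, m}, {i, j, k, l}, {i, j, l, m}, {i, k, l, m}, {j, k, l, m}, {i, j, k, l, m}}.
int(A) = ⋃ {U ∈ τ : U ⊆ A}. Opens contained in A: ∅, {i}, {j}, {k}, {i, j}, {i, k}, {i, l}, {j, k}, {i, j, k}, {i, j, l}, {i, k, l}, {i, j, k, l}.
Taking the union of these: int(A) = {i, j, k, l}.
cl(A) = ⋂ {C closed : A ⊆ C}. Closed sets containing A: {i, j, k, l}, {i, j, k, l, m}.
Intersecting these: cl(A) = {i, j, k, l}.
∂A = cl(A) ∖ int(A) = {i, j, k, l} ∖ {i, j, k, l} = ∅.


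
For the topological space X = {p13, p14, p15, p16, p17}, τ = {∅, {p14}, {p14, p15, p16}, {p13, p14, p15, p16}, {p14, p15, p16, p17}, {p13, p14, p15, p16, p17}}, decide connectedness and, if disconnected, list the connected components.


(X, τ) is connected.

Find clopen sets (U ∈ τ with X ∖ U ∈ τ):
  U = ∅, X ∖ U = {p13, p14, p15, p16, p17} — both open, so U is clopen.
  U = {p13, p14, p15, p16, p17}, X ∖ U = ∅ — both open, so U is clopen.
Only trivial clopens (∅ and X) exist, so (X, τ) is connected.
Compute connected components by grouping points that agree on all clopens:
  component: {p13, p14, p15, p16, p17}


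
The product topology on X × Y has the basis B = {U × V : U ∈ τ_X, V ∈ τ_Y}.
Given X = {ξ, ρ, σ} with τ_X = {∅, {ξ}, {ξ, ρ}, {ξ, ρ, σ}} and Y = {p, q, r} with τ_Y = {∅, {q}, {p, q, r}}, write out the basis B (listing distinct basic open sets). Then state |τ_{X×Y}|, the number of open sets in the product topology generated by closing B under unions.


Basis B = {∅ × ∅, {ξ} × {q}, {ξ, ρ} × {q}, {ξ} × {p, q, r}, {ξ, ρ, σ} × {q}, {ξ, ρ} × {p, q, r}, {ξ, ρ, σ} × {p, q, r}}; |τ_{X×Y}| = 10.

Enumerate products U × V with U ∈ τ_X, V ∈ τ_Y (deduplicated):
  ∅ × ∅ = {} (∅)
  {ξ} × {q} = {(ξ,q)}
  {ξ, ρ} × {q} = {(ξ,q), (ρ,q)}
  {ξ} × {p, q, r} = {(ξ,p), (ξ,q), (ξ,r)}
  {ξ, ρ, σ} × {q} = {(ξ,q), (ρ,q), (σ,q)}
  {ξ, ρ} × {p, q, r} = {(ξ,p), (ξ,q), (ξ,r), (ρ,p), (ρ,q), (ρ,r)}
  {ξ, ρ, σ} × {p, q, r} = {(ξ,p), (ξ,q), (ξ,r), (ρ,p), (ρ,q), (ρ,r), (σ,p), (σ,q), (σ,r)}
These 7 distinct sets form the basis B.
Close under arbitrary unions to get τ_{X×Y}; counting gives |τ_{X×Y}| = 10.


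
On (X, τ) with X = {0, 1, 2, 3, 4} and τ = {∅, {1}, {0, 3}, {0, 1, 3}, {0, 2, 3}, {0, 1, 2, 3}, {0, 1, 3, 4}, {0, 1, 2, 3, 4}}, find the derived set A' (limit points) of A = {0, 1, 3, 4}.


A' = {0, 2, 3, 4}

For each x ∈ X, list the open sets U ∈ τ with x ∈ U, then check whether U ∩ (A ∖ {x}) ≠ ∅ for every such U.
  x = 0: opens ∋ x are {0, 3}, {0, 1, 3}, {0, 2, 3}, {0, 1, 2, 3}, {0, 1, 3, 4}, {0, 1, 2, 3, 4}; each meets A ∖ {0}, so x IS a limit point.
  x = 1: open {1} ∋ x has {1} ∩ (A ∖ {1}) = ∅, so x is NOT a limit point.
  x = 2: opens ∋ x are {0, 2, 3}, {0, 1, 2, 3}, {0, 1, 2, 3, 4}; each meets A ∖ {2}, so x IS a limit point.
  x = 3: opens ∋ x are {0, 3}, {0, 1, 3}, {0, 2, 3}, {0, 1, 2, 3}, {0, 1, 3, 4}, {0, 1, 2, 3, 4}; each meets A ∖ {3}, so x IS a limit point.
  x = 4: opens ∋ x are {0, 1, 3, 4}, {0, 1, 2, 3, 4}; each meets A ∖ {4}, so x IS a limit point.
Collecting: A' = {0, 2, 3, 4}.


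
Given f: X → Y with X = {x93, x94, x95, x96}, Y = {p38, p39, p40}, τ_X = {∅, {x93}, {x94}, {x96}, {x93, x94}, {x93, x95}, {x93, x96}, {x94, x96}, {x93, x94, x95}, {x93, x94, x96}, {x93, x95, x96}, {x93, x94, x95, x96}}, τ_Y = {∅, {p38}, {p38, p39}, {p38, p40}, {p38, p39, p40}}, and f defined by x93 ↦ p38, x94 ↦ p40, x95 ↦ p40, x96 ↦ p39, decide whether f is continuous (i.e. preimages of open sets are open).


f IS continuous.

Compute f^{-1}(U) for each U ∈ τ_Y:
  U = ∅: f^{-1}(U) = ∅ ∈ τ_X ✓.
  U = {p38}: f^{-1}(U) = {x93} ∈ τ_X ✓.
  U = {p38, p39}: f^{-1}(U) = {x93, x96} ∈ τ_X ✓.
  U = {p38, p40}: f^{-1}(U) = {x93, x94, x95} ∈ τ_X ✓.
  U = {p38, p39, p40}: f^{-1}(U) = {x93, x94, x95, x96} ∈ τ_X ✓.
Every preimage lies in τ_X, so f IS continuous.


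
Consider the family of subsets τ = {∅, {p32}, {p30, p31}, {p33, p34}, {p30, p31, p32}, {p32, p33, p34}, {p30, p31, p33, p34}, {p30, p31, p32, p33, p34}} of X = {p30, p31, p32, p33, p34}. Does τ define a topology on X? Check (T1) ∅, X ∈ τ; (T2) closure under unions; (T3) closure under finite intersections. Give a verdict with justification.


τ IS a topology on X.

Axiom (T1): ∅ ∈ τ? Yes; X ∈ τ? Yes.
Axiom (T2/T3): check pairwise unions and intersections of members of τ.
All pairwise intersections and unions checked — each lies in τ. Therefore τ satisfies (T1), (T2), (T3): it IS a topology on X.


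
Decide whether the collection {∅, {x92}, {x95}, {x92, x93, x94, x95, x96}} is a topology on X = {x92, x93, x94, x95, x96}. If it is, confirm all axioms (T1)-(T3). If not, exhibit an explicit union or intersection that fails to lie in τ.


τ is NOT a topology on X.

Axiom (T1): ∅ ∈ τ? Yes; X ∈ τ? Yes.
Axiom (T2/T3): check pairwise unions and intersections of members of τ.
Counterexample for (T2): {x92} ∪ {x95} = {x92, x95} ∉ τ. Therefore τ is NOT a topology.


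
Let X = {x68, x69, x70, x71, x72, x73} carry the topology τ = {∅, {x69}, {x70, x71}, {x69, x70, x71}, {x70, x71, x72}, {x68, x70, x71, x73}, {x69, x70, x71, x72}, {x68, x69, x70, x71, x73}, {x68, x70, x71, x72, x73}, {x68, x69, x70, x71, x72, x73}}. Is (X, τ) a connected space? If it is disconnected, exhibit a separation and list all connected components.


(X, τ) is disconnected; components = [{x69}, {x68, x70, x71, x72, x73}].

Find clopen sets (U ∈ τ with X ∖ U ∈ τ):
  U = ∅, X ∖ U = {x68, x69, x70, x71, x72, x73} — both open, so U is clopen.
  U = {x69}, X ∖ U = {x68, x70, x71, x72, x73} — both open, so U is clopen.
  U = {x68, x70, x71, x72, x73}, X ∖ U = {x69} — both open, so U is clopen.
  U = {x68, x69, x70, x71, x72, x73}, X ∖ U = ∅ — both open, so U is clopen.
Nontrivial clopen(s) exist: e.g. {x68, x70, x71, x72, x73}. So (X, τ) is disconnected.
Compute connected components by grouping points that agree on all clopens:
  component: {x69}
  component: {x68, x70, x71, x72, x73}


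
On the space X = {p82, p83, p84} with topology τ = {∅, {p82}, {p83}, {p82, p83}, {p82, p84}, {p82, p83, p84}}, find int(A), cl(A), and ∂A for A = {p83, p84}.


int(A) = {p83}, cl(A) = {p83, p84}, ∂A = {p84}.

Closed sets in (X, τ) are complements of opens:
  closed(X, τ) = {∅, {p83}, {p84}, {p82, p84}, {p83, p84}, {p82, p83, p84}}.
int(A) = ⋃ {U ∈ τ : U ⊆ A}. Opens contained in A: ∅, {p83}.
Taking the union of these: int(A) = {p83}.
cl(A) = ⋂ {C closed : A ⊆ C}. Closed sets containing A: {p83, p84}, {p82, p83, p84}.
Intersecting these: cl(A) = {p83, p84}.
∂A = cl(A) ∖ int(A) = {p83, p84} ∖ {p83} = {p84}.


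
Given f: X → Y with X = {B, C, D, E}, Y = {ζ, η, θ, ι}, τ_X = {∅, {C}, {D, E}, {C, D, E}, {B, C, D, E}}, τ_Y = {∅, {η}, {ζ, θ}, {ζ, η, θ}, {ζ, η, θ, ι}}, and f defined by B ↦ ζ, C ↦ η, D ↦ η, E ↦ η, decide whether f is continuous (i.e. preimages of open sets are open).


f is NOT continuous.

Compute f^{-1}(U) for each U ∈ τ_Y:
  U = ∅: f^{-1}(U) = ∅ ∈ τ_X ✓.
  U = {η}: f^{-1}(U) = {C, D, E} ∈ τ_X ✓.
  U = {ζ, θ}: f^{-1}(U) = {B} ∉ τ_X ✗.
  U = {ζ, η, θ}: f^{-1}(U) = {B, C, D, E} ∈ τ_X ✓.
  U = {ζ, η, θ, ι}: f^{-1}(U) = {B, C, D, E} ∈ τ_X ✓.
Found U = {ζ, θ} with f^{-1}(U) = {B} not in τ_X. Therefore f is NOT continuous.


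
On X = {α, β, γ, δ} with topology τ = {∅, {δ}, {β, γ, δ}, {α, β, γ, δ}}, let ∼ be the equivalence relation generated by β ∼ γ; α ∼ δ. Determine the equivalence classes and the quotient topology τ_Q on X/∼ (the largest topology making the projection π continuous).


X/∼ = {[α=δ], [β=γ]}; |τ_Q| = 2.

Equivalence classes: [α=δ], [β=γ].
Quotient map π: X → X/∼ sends α ↦ [α=δ], β ↦ [β=γ], γ ↦ [β=γ], δ ↦ [α=δ].
For each subset V ⊆ X/∼, compute π^{-1}(V) ⊆ X and check whether π^{-1}(V) ∈ τ. V is open in τ_Q iff π^{-1}(V) ∈ τ.
  V = {}: π^{-1}(V) = ∅ ∈ τ ✓.
  V = {[α=δ]}: π^{-1}(V) = {α, δ} ∉ τ ✗.
  V = {[β=γ]}: π^{-1}(V) = {β, γ} ∉ τ ✗.
  V = {[α=δ], [β=γ]}: π^{-1}(V) = {α, β, γ, δ} ∈ τ ✓.
Open sets in the quotient: τ_Q = {{}, {[α=δ], [β=γ]}} (2 elements).


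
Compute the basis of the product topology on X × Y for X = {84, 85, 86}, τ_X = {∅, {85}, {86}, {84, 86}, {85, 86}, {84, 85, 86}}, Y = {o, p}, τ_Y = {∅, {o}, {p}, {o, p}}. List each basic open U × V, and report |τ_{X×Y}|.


Basis B = {∅ × ∅, {85} × {o}, {85} × {p}, {86} × {o}, {86} × {p}, {84, 86} × {o}, {84, 86} × {p}, {85} × {o, p}, {85, 86} × {o}, {85, 86} × {p}, {86} × {o, p}, {84, 85, 86} × {o}, {84, 85, 86} × {p}, {84, 86} × {o, p}, {85, 86} × {o, p}, {84, 85, 86} × {o, p}}; |τ_{X×Y}| = 36.

Enumerate products U × V with U ∈ τ_X, V ∈ τ_Y (deduplicated):
  ∅ × ∅ = {} (∅)
  {85} × {o} = {(85,o)}
  {85} × {p} = {(85,p)}
  {86} × {o} = {(86,o)}
  {86} × {p} = {(86,p)}
  {84, 86} × {o} = {(84,o), (86,o)}
  {84, 86} × {p} = {(84,p), (86,p)}
  {85} × {o, p} = {(85,o), (85,p)}
  {85, 86} × {o} = {(85,o), (86,o)}
  {85, 86} × {p} = {(85,p), (86,p)}
  {86} × {o, p} = {(86,o), (86,p)}
  {84, 85, 86} × {o} = {(84,o), (85,o), (86,o)}
  {84, 85, 86} × {p} = {(84,p), (85,p), (86,p)}
  {84, 86} × {o, p} = {(84,o), (84,p), (86,o), (86,p)}
  {85, 86} × {o, p} = {(85,o), (85,p), (86,o), (86,p)}
  {84, 85, 86} × {o, p} = {(84,o), (84,p), (85,o), (85,p), (86,o), (86,p)}
These 16 distinct sets form the basis B.
Close under arbitrary unions to get τ_{X×Y}; counting gives |τ_{X×Y}| = 36.


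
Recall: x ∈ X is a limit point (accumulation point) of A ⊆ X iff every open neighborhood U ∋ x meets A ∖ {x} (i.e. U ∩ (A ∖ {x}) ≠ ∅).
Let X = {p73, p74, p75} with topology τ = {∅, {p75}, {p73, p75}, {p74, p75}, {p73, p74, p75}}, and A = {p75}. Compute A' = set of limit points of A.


A' = {p73, p74}

For each x ∈ X, list the open sets U ∈ τ with x ∈ U, then check whether U ∩ (A ∖ {x}) ≠ ∅ for every such U.
  x = p73: opens ∋ x are {p73, p75}, {p73, p74, p75}; each meets A ∖ {p73}, so x IS a limit point.
  x = p74: opens ∋ x are {p74, p75}, {p73, p74, p75}; each meets A ∖ {p74}, so x IS a limit point.
  x = p75: open {p75} ∋ x has {p75} ∩ (A ∖ {p75}) = ∅, so x is NOT a limit point.
Collecting: A' = {p73, p74}.


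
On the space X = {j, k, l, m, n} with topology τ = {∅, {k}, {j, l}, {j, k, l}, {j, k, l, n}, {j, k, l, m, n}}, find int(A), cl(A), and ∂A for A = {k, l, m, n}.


int(A) = {k}, cl(A) = {j, k, l, m, n}, ∂A = {j, l, m, n}.

Closed sets in (X, τ) are complements of opens:
  closed(X, τ) = {∅, {m}, {m, n}, {k, m, n}, {j, l, m, n}, {j, k, l, m, n}}.
int(A) = ⋃ {U ∈ τ : U ⊆ A}. Opens contained in A: ∅, {k}.
Taking the union of these: int(A) = {k}.
cl(A) = ⋂ {C closed : A ⊆ C}. Closed sets containing A: {j, k, l, m, n}.
Intersecting these: cl(A) = {j, k, l, m, n}.
∂A = cl(A) ∖ int(A) = {j, k, l, m, n} ∖ {k} = {j, l, m, n}.


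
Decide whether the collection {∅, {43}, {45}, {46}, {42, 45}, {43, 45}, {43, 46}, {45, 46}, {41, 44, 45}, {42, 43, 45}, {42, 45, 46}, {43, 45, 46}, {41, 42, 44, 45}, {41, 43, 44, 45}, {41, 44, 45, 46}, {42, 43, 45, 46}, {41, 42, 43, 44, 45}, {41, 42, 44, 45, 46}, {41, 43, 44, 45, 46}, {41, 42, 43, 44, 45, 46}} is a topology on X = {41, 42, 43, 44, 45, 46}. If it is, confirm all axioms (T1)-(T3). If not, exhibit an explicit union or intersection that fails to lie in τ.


τ IS a topology on X.

Axiom (T1): ∅ ∈ τ? Yes; X ∈ τ? Yes.
Axiom (T2/T3): check pairwise unions and intersections of members of τ.
All pairwise intersections and unions checked — each lies in τ. Therefore τ satisfies (T1), (T2), (T3): it IS a topology on X.


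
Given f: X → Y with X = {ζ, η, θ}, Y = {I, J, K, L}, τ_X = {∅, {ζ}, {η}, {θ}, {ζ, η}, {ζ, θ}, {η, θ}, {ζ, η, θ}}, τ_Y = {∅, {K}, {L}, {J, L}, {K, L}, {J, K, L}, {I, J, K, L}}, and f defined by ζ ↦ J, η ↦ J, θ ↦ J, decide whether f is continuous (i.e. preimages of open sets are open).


f IS continuous.

Compute f^{-1}(U) for each U ∈ τ_Y:
  U = ∅: f^{-1}(U) = ∅ ∈ τ_X ✓.
  U = {K}: f^{-1}(U) = ∅ ∈ τ_X ✓.
  U = {L}: f^{-1}(U) = ∅ ∈ τ_X ✓.
  U = {J, L}: f^{-1}(U) = {ζ, η, θ} ∈ τ_X ✓.
  U = {K, L}: f^{-1}(U) = ∅ ∈ τ_X ✓.
  U = {J, K, L}: f^{-1}(U) = {ζ, η, θ} ∈ τ_X ✓.
  U = {I, J, K, L}: f^{-1}(U) = {ζ, η, θ} ∈ τ_X ✓.
Every preimage lies in τ_X, so f IS continuous.


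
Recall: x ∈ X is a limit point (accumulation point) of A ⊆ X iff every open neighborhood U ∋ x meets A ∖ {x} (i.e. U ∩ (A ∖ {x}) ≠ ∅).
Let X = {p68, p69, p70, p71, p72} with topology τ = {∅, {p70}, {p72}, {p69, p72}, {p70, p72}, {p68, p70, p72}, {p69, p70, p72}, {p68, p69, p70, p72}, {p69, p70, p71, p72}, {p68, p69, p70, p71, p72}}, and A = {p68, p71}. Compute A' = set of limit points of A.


A' = ∅

For each x ∈ X, list the open sets U ∈ τ with x ∈ U, then check whether U ∩ (A ∖ {x}) ≠ ∅ for every such U.
  x = p68: open {p68, p70, p72} ∋ x has {p68, p70, p72} ∩ (A ∖ {p68}) = ∅, so x is NOT a limit point.
  x = p69: open {p69, p72} ∋ x has {p69, p72} ∩ (A ∖ {p69}) = ∅, so x is NOT a limit point.
  x = p70: open {p70} ∋ x has {p70} ∩ (A ∖ {p70}) = ∅, so x is NOT a limit point.
  x = p71: open {p69, p70, p71, p72} ∋ x has {p69, p70, p71, p72} ∩ (A ∖ {p71}) = ∅, so x is NOT a limit point.
  x = p72: open {p72} ∋ x has {p72} ∩ (A ∖ {p72}) = ∅, so x is NOT a limit point.
Collecting: A' = ∅.


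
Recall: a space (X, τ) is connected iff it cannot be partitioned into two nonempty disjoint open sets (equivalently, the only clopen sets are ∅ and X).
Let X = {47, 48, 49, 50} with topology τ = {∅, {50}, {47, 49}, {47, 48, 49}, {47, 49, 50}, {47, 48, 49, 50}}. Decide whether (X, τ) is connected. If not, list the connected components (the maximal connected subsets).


(X, τ) is disconnected; components = [{50}, {47, 48, 49}].

Find clopen sets (U ∈ τ with X ∖ U ∈ τ):
  U = ∅, X ∖ U = {47, 48, 49, 50} — both open, so U is clopen.
  U = {50}, X ∖ U = {47, 48, 49} — both open, so U is clopen.
  U = {47, 48, 49}, X ∖ U = {50} — both open, so U is clopen.
  U = {47, 48, 49, 50}, X ∖ U = ∅ — both open, so U is clopen.
Nontrivial clopen(s) exist: e.g. {50}. So (X, τ) is disconnected.
Compute connected components by grouping points that agree on all clopens:
  component: {50}
  component: {47, 48, 49}
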